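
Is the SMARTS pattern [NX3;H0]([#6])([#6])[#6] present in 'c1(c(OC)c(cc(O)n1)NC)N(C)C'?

Yes

The pattern [NX3;H0]([#6])([#6])[#6] describes a trivalent nitrogen with no H, bonded to three carbons — a tertiary amine.
The molecule carries a dimethylamino group (-N(CH3)2), whose atoms satisfy every constraint of the query, so the pattern matches.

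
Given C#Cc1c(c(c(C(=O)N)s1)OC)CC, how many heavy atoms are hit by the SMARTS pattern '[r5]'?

5

The query [r5] means: r5 matches atoms in a five-membered ring.
Check the 14 heavy atoms by environment: 1× s (aromatic, in 5-ring) → match; 4× c (aromatic, in 5-ring) → match; 6× C (acyclic) → no; 2× O (acyclic) → no; 1× N (acyclic) → no.
Summing the matching environments: 1 + 4 = 5 matching atoms.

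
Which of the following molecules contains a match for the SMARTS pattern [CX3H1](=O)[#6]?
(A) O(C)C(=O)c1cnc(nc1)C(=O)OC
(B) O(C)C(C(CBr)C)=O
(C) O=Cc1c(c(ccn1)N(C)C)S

C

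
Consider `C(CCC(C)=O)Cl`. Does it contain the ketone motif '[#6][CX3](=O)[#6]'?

Yes

The pattern [#6][CX3](=O)[#6] describes a carbonyl carbon (no H) flanked by two carbons — a ketone.
The molecule carries an acetyl/ketone group (-C(=O)CH3), whose atoms satisfy every constraint of the query, so the pattern matches.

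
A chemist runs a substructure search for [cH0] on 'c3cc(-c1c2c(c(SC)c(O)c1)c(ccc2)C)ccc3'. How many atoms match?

Check the 20 heavy atoms by environment: 7× c (aromatic, H0) → match; 9× c (aromatic, H1) → no; 2× C (H3) → no; 1× S (H0) → no; 1× O (H1) → no.
That gives 7 matching atoms.

7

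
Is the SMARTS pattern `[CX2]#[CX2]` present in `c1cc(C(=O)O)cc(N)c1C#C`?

Yes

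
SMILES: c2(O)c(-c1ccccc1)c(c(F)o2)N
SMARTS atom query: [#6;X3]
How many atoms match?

10

The query [#6;X3] means: any carbon (aromatic or not) with three total connections.
Check the 14 heavy atoms by environment: 1× o (aromatic, X2) → no; 10× c (aromatic, X3) → match; 1× F (X1) → no; 1× O (X2) → no; 1× N (X3) → no.
That gives 10 matching atoms.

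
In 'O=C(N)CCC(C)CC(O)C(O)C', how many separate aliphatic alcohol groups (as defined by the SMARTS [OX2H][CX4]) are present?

[OX2H][CX4] is the SMARTS for an aliphatic alcohol: a hydroxyl oxygen bound to an sp3 (X4) carbon.
The molecule carries 2 separate instances of a hydroxyl group (-OH) meeting every constraint; each maps to a distinct set of atoms, giving 2 matches.

2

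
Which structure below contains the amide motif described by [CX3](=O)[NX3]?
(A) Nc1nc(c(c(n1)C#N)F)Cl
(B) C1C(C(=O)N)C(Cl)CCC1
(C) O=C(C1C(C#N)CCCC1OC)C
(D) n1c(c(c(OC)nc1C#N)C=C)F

B

[CX3](=O)[NX3] describes a carbonyl carbon bonded to a trivalent nitrogen (an amide).
(A) has a nitrile (-C#N) but the nitrile N is NX1 (triple-bonded), not NX3.
(B) contains a primary amide (-C(=O)NH2), which satisfies every atom and bond constraint.
(C) has a nitrile (-C#N) but the nitrile N is NX1 (triple-bonded), not NX3.
(D) has a nitrile (-C#N) but the nitrile N is NX1 (triple-bonded), not NX3.
So the answer is (B).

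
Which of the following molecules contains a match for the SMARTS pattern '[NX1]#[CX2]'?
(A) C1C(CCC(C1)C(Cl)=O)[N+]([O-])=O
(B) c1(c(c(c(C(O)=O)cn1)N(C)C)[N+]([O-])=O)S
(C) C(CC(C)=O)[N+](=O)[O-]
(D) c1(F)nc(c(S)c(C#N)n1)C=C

[NX1]#[CX2] describes a nitrogen triple-bonded to a two-connected carbon (a nitrile).
(A) has a nitro group (-[N+](=O)[O-]) but there is no C#N triple bond.
(B) has a nitro group (-[N+](=O)[O-]) but there is no C#N triple bond.
(C) has a nitro group (-[N+](=O)[O-]) but there is no C#N triple bond.
(D) contains a nitrile (-C#N), which satisfies every atom and bond constraint.
So the answer is (D).

D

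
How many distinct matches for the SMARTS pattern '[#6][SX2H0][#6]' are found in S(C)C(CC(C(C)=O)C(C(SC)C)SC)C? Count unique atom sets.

3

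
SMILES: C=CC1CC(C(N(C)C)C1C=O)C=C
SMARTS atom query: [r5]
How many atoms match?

5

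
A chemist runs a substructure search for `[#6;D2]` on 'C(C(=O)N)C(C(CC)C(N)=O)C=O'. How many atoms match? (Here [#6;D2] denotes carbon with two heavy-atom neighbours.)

3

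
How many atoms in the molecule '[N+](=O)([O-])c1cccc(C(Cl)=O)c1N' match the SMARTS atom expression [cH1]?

The query [cH1] means: aromatic carbon bearing exactly one hydrogen.
Check the 13 heavy atoms by environment: 3× c (aromatic, H1) → match; 3× c (aromatic, H0) → no; 1× N (charge +1, H0) → no; 1× O (charge -1, H0) → no; 2× O (H0) → no; 1× C (H0) → no; 1× Cl (H0) → no; 1× N (H2) → no.
That gives 3 matching atoms.

3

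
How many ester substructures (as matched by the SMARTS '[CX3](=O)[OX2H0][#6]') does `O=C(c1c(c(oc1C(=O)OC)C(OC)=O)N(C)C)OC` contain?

[CX3](=O)[OX2H0][#6] is the SMARTS for an ester: a carbonyl carbon bonded to an oxygen that is itself bonded to carbon (no H on that O).
The molecule carries 3 separate instances of a methyl-ester group (-C(=O)OCH3) meeting every constraint; each maps to a distinct set of atoms, giving 3 matches.

3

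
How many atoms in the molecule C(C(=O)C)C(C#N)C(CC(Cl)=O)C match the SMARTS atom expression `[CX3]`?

2

Check the 13 heavy atoms by environment: 6× C (X4) → no; 2× C (X3) → match; 2× O (X1) → no; 1× Cl (X1) → no; 1× C (X2) → no; 1× N (X1) → no.
That gives 2 matching atoms.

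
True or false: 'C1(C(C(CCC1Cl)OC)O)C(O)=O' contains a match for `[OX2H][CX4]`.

True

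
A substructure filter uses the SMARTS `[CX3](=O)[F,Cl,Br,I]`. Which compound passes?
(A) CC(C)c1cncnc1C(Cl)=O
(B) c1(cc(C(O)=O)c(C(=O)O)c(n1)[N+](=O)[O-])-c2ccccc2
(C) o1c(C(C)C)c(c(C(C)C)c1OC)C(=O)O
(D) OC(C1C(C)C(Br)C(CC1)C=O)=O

A

[CX3](=O)[F,Cl,Br,I] describes a carbonyl carbon bonded to a halogen (an acyl halide).
(A) contains an acyl chloride (-C(=O)Cl), which satisfies every atom and bond constraint.
(B) has a carboxylic acid group (-C(=O)OH) but the carbonyl is bonded to -OH, not to a halogen.
(C) has a carboxylic acid group (-C(=O)OH) but the carbonyl is bonded to -OH, not to a halogen.
(D) has a carboxylic acid group (-C(=O)OH) but the carbonyl is bonded to -OH, not to a halogen.
So the answer is (A).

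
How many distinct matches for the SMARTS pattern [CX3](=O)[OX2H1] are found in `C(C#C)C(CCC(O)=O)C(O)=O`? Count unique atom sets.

[CX3](=O)[OX2H1] is the SMARTS for a carboxylic acid: an sp2 carbon double-bonded to O and single-bonded to an -OH oxygen.
The molecule carries 2 separate instances of a carboxylic acid group (-C(=O)OH) meeting every constraint; each maps to a distinct set of atoms, giving 2 matches.

2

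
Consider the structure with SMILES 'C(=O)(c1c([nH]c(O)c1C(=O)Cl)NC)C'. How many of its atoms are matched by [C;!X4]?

2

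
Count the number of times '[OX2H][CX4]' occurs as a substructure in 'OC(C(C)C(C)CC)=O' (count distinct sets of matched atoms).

[OX2H][CX4] is the SMARTS for an aliphatic alcohol: a hydroxyl oxygen bound to an sp3 (X4) carbon.
The molecule has a carboxylic acid group (-C(=O)OH), but the -OH is on a CX3 carbonyl carbon, not a CX4 carbon; nothing else fits, so there are 0 matches.

0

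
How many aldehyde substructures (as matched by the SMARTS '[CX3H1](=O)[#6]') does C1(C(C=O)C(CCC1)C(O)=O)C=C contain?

1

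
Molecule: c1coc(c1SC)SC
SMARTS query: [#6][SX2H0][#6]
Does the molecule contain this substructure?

Yes

The pattern [#6][SX2H0][#6] describes an aliphatic sulfur bridging two carbons with no H on the sulfur — a thioether.
The molecule carries a methylthio ether (-SCH3), whose atoms satisfy every constraint of the query, so the pattern matches.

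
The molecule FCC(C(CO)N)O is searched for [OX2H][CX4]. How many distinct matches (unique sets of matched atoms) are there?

2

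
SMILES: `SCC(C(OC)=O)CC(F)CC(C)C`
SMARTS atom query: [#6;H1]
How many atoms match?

3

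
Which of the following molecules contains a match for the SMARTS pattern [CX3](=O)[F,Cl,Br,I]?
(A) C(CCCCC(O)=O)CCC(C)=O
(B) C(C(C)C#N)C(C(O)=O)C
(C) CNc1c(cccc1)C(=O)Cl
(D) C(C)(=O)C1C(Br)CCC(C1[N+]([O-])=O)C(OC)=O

[CX3](=O)[F,Cl,Br,I] describes a carbonyl carbon bonded to a halogen (an acyl halide).
(A) has a carboxylic acid group (-C(=O)OH) but the carbonyl is bonded to -OH, not to a halogen.
(B) has a carboxylic acid group (-C(=O)OH) but the carbonyl is bonded to -OH, not to a halogen.
(C) contains an acyl chloride (-C(=O)Cl), which satisfies every atom and bond constraint.
(D) has a methyl-ester group (-C(=O)OCH3) but the carbonyl is bonded to -O-C, not to a halogen.
So the answer is (C).

C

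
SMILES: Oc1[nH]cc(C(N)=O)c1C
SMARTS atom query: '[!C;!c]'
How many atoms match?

4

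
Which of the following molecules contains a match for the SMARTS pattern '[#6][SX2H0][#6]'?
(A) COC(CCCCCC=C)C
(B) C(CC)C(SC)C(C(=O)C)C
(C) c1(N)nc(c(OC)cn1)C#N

[#6][SX2H0][#6] describes an aliphatic sulfur bridging two carbons with no H on the sulfur (a thioether).
(A) has a methoxy ether (-OCH3) but the bridging atom is O, not S.
(B) contains a methylthio ether (-SCH3), which satisfies every atom and bond constraint.
(C) has a methoxy ether (-OCH3) but the bridging atom is O, not S.
So the answer is (B).

B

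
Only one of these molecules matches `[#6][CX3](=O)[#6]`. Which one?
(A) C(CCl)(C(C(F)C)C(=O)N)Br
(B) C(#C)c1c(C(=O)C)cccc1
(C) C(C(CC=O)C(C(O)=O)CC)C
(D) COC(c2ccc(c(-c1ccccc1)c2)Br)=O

B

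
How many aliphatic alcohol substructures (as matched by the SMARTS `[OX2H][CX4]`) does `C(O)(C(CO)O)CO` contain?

4

[OX2H][CX4] is the SMARTS for an aliphatic alcohol: a hydroxyl oxygen bound to an sp3 (X4) carbon.
The molecule carries 4 separate instances of a hydroxyl group (-OH) meeting every constraint; each maps to a distinct set of atoms, giving 4 matches.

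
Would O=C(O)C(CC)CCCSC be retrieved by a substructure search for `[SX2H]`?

No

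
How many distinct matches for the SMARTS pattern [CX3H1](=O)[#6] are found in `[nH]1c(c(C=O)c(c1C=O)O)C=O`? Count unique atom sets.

3

[CX3H1](=O)[#6] is the SMARTS for an aldehyde: an sp2 carbon with one H, double-bonded to O and single-bonded to carbon.
The molecule carries 3 separate instances of an aldehyde (-CHO) meeting every constraint; each maps to a distinct set of atoms, giving 3 matches.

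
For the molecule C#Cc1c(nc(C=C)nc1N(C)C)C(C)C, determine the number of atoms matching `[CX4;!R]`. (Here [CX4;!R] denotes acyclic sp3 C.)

5

The query [CX4;!R] means: aliphatic carbon with four total connections, not in a ring.
Check the 16 heavy atoms by environment: 2× n (aromatic, X2, in 6-ring) → no; 4× c (aromatic, X3, in 6-ring) → no; 2× C (X3, acyclic) → no; 2× C (X2, acyclic) → no; 5× C (X4, acyclic) → match; 1× N (X3, acyclic) → no.
That gives 5 matching atoms.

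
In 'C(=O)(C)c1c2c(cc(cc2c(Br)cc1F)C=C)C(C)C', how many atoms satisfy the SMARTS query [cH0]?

Check the 20 heavy atoms by environment: 7× c (aromatic, H0) → match; 3× c (aromatic, H1) → no; 1× F (H0) → no; 1× Br (H0) → no; 2× C (H1) → no; 1× C (H2) → no; 1× C (H0) → no; 1× O (H0) → no; 3× C (H3) → no.
That gives 7 matching atoms.

7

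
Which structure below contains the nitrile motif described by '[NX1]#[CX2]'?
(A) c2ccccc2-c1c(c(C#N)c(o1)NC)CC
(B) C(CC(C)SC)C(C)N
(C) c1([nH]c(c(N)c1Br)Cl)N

[NX1]#[CX2] describes a nitrogen triple-bonded to a two-connected carbon (a nitrile).
(A) contains a nitrile (-C#N), which satisfies every atom and bond constraint.
(B) has a primary amino group (-NH2) but the nitrogen is NX3 (three connections), not NX1 triple-bonded.
(C) has a primary amino group (-NH2) but the nitrogen is NX3 (three connections), not NX1 triple-bonded.
So the answer is (A).

A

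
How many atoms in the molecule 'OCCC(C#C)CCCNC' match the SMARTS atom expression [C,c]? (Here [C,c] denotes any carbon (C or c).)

9

The query [C,c] means: comma = OR; matches aliphatic or aromatic carbon — same as #6.
Check the 11 heavy atoms by environment: 9× C → match; 1× N → no; 1× O → no.
That gives 9 matching atoms.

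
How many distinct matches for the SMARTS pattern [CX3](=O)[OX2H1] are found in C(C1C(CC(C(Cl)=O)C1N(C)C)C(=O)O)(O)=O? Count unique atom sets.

2

[CX3](=O)[OX2H1] is the SMARTS for a carboxylic acid: an sp2 carbon double-bonded to O and single-bonded to an -OH oxygen.
The molecule carries 2 separate instances of a carboxylic acid group (-C(=O)OH) meeting every constraint; each maps to a distinct set of atoms, giving 2 matches.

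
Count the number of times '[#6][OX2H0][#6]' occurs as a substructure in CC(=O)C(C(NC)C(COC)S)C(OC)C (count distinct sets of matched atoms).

[#6][OX2H0][#6] is the SMARTS for an ether: an aliphatic oxygen bridging two carbons with no H on the oxygen.
The molecule carries 2 separate instances of a methoxy ether (-OCH3) meeting every constraint; each maps to a distinct set of atoms, giving 2 matches.

2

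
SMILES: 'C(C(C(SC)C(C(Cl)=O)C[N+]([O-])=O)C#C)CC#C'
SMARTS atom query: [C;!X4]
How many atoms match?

Check the 18 heavy atoms by environment: 7× C (X4) → no; 1× N (charge +1, X3) → no; 1× O (charge -1, X1) → no; 2× O (X1) → no; 4× C (X2) → match; 1× C (X3) → match; 1× Cl (X1) → no; 1× S (X2) → no.
Summing the matching environments: 4 + 1 = 5 matching atoms.

5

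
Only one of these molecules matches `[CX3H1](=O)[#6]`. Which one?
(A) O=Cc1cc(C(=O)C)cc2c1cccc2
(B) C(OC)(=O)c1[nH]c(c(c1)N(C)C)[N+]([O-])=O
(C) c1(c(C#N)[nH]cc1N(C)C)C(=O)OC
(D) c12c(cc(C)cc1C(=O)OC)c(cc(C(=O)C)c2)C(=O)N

[CX3H1](=O)[#6] describes an sp2 carbon with one H, double-bonded to O and single-bonded to carbon (an aldehyde).
(A) contains an aldehyde (-CHO), which satisfies every atom and bond constraint.
(B) has a methyl-ester group (-C(=O)OCH3) but the carbonyl carbon has H0, not H1.
(C) has a methyl-ester group (-C(=O)OCH3) but the carbonyl carbon has H0, not H1.
(D) has an acetyl/ketone group (-C(=O)CH3) but the carbonyl carbon has H0 (two carbon neighbours), not H1.
So the answer is (A).

A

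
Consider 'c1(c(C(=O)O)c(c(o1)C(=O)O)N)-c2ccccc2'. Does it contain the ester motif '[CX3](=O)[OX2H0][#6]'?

No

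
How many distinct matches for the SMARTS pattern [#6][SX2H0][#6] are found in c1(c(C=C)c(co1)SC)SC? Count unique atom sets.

2

[#6][SX2H0][#6] is the SMARTS for a thioether: an aliphatic sulfur bridging two carbons with no H on the sulfur.
The molecule carries 2 separate instances of a methylthio ether (-SCH3) meeting every constraint; each maps to a distinct set of atoms, giving 2 matches.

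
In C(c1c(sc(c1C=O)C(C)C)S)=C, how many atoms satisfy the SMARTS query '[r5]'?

The query [r5] means: r5 matches atoms in a five-membered ring.
Check the 13 heavy atoms by environment: 1× s (aromatic, in 5-ring) → match; 4× c (aromatic, in 5-ring) → match; 6× C (acyclic) → no; 1× O (acyclic) → no; 1× S (acyclic) → no.
Summing the matching environments: 1 + 4 = 5 matching atoms.

5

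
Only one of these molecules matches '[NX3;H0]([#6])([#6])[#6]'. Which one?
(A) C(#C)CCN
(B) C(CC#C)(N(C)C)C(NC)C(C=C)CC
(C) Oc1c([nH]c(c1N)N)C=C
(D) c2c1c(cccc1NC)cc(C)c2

[NX3;H0]([#6])([#6])[#6] describes a trivalent nitrogen with no H, bonded to three carbons (a tertiary amine).
(A) has a primary amino group (-NH2) but the nitrogen has H2, not H0 with three carbons.
(B) contains a dimethylamino group (-N(CH3)2), which satisfies every atom and bond constraint.
(C) has a primary amino group (-NH2) but the nitrogen has H2, not H0 with three carbons.
(D) has an N-methylamino group (-NHCH3) but the nitrogen still has one H (H1), not H0.
So the answer is (B).

B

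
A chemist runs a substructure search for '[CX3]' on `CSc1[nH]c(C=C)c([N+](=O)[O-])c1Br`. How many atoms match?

2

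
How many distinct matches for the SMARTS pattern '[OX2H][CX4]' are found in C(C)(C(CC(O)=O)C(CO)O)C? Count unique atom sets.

2

[OX2H][CX4] is the SMARTS for an aliphatic alcohol: a hydroxyl oxygen bound to an sp3 (X4) carbon.
The molecule carries 2 separate instances of a hydroxyl group (-OH) meeting every constraint; each maps to a distinct set of atoms, giving 2 matches.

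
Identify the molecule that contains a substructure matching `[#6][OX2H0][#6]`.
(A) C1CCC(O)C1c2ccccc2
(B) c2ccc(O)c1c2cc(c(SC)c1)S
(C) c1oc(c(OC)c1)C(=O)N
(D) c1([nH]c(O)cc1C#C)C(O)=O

[#6][OX2H0][#6] describes an aliphatic oxygen bridging two carbons with no H on the oxygen (an ether).
(A) has a hydroxyl group (-OH) but the oxygen has H1, not H0 bridging two carbons.
(B) has a hydroxyl group (-OH) but the oxygen has H1, not H0 bridging two carbons.
(C) contains a methoxy ether (-OCH3), which satisfies every atom and bond constraint.
(D) has a carboxylic acid group (-C(=O)OH) but the -OH oxygen has H1; the =O is OX1, not OX2.
So the answer is (C).

C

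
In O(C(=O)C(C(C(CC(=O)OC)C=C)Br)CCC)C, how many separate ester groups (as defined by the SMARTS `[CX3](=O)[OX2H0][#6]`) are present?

[CX3](=O)[OX2H0][#6] is the SMARTS for an ester: a carbonyl carbon bonded to an oxygen that is itself bonded to carbon (no H on that O).
The molecule carries 2 separate instances of a methyl-ester group (-C(=O)OCH3) meeting every constraint; each maps to a distinct set of atoms, giving 2 matches.

2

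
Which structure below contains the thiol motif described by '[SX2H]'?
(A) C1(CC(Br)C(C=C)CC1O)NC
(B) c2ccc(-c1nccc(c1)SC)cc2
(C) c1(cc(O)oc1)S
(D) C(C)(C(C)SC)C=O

C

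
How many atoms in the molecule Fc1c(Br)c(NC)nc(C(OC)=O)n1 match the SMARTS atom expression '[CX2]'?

0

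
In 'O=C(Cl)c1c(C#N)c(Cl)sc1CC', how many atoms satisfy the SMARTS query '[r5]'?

5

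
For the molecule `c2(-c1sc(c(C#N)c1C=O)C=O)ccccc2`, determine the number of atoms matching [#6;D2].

The query [#6;D2] means: any carbon bonded to exactly two heavy atoms.
Check the 17 heavy atoms by environment: 1× s (aromatic, D2) → no; 5× c (aromatic, D3) → no; 3× C (D2) → match; 2× O (D1) → no; 5× c (aromatic, D2) → match; 1× N (D1) → no.
Summing the matching environments: 3 + 5 = 8 matching atoms.

8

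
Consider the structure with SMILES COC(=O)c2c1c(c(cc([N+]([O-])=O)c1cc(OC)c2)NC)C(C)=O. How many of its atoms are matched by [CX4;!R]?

4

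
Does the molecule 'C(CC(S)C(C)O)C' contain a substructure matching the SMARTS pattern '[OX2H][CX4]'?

The pattern [OX2H][CX4] describes a hydroxyl oxygen bound to an sp3 (X4) carbon — an aliphatic alcohol.
The molecule carries a hydroxyl group (-OH), whose atoms satisfy every constraint of the query, so the pattern matches.

Yes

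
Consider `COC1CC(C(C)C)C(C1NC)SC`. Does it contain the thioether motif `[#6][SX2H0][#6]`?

Yes

The pattern [#6][SX2H0][#6] describes an aliphatic sulfur bridging two carbons with no H on the sulfur — a thioether.
The molecule carries a methylthio ether (-SCH3), whose atoms satisfy every constraint of the query, so the pattern matches.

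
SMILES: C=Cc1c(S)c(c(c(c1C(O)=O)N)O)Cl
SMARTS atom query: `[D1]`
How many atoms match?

The query [D1] means: atom with exactly one heavy-atom neighbour (degree 1).
Check the 15 heavy atoms by environment: 6× c (aromatic, D3) → no; 1× Cl (D1) → match; 1× N (D1) → match; 1× C (D2) → no; 1× C (D1) → match; 1× S (D1) → match; 1× C (D3) → no; 3× O (D1) → match.
Summing the matching environments: 1 + 1 + 1 + 1 + 3 = 7 matching atoms.

7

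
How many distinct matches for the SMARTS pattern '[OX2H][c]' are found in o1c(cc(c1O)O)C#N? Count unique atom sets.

2

[OX2H][c] is the SMARTS for a phenol: a hydroxyl oxygen attached to an aromatic carbon.
The molecule carries 2 separate instances of a hydroxyl group (-OH) meeting every constraint; each maps to a distinct set of atoms, giving 2 matches.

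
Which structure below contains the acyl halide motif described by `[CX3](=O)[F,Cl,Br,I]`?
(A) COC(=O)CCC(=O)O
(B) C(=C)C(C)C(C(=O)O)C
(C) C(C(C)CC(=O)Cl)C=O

C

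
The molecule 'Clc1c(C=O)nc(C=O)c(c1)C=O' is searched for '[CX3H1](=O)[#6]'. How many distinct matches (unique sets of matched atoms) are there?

[CX3H1](=O)[#6] is the SMARTS for an aldehyde: an sp2 carbon with one H, double-bonded to O and single-bonded to carbon.
The molecule carries 3 separate instances of an aldehyde (-CHO) meeting every constraint; each maps to a distinct set of atoms, giving 3 matches.

3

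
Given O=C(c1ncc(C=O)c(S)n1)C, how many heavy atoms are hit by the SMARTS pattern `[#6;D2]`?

2

Check the 12 heavy atoms by environment: 2× n (aromatic, D2) → no; 3× c (aromatic, D3) → no; 1× c (aromatic, D2) → match; 1× S (D1) → no; 1× C (D3) → no; 2× O (D1) → no; 1× C (D1) → no; 1× C (D2) → match.
Summing the matching environments: 1 + 1 = 2 matching atoms.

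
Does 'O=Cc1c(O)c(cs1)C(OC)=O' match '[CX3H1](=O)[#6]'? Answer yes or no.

Yes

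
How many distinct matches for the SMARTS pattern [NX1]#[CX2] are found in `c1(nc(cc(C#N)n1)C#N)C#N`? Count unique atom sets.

3

[NX1]#[CX2] is the SMARTS for a nitrile: a nitrogen triple-bonded to a two-connected carbon.
The molecule carries 3 separate instances of a nitrile (-C#N) meeting every constraint; each maps to a distinct set of atoms, giving 3 matches.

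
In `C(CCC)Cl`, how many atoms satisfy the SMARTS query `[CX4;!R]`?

The query [CX4;!R] means: aliphatic carbon with four total connections, not in a ring.
Check the 5 heavy atoms by environment: 4× C (X4, acyclic) → match; 1× Cl (X1, acyclic) → no.
That gives 4 matching atoms.

4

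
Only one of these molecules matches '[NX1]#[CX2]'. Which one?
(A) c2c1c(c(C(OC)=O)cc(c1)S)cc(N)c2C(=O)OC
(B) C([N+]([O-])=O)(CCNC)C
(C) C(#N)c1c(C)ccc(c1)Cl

[NX1]#[CX2] describes a nitrogen triple-bonded to a two-connected carbon (a nitrile).
(A) has a primary amino group (-NH2) but the nitrogen is NX3 (three connections), not NX1 triple-bonded.
(B) has a nitro group (-[N+](=O)[O-]) but there is no C#N triple bond.
(C) contains a nitrile (-C#N), which satisfies every atom and bond constraint.
So the answer is (C).

C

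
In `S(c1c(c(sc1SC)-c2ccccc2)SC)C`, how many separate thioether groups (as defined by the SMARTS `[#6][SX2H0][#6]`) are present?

[#6][SX2H0][#6] is the SMARTS for a thioether: an aliphatic sulfur bridging two carbons with no H on the sulfur.
The molecule carries 3 separate instances of a methylthio ether (-SCH3) meeting every constraint; each maps to a distinct set of atoms, giving 3 matches.

3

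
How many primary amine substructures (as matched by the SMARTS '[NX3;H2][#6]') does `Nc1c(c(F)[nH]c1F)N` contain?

2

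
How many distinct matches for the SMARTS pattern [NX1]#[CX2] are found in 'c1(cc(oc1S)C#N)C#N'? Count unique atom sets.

2

[NX1]#[CX2] is the SMARTS for a nitrile: a nitrogen triple-bonded to a two-connected carbon.
The molecule carries 2 separate instances of a nitrile (-C#N) meeting every constraint; each maps to a distinct set of atoms, giving 2 matches.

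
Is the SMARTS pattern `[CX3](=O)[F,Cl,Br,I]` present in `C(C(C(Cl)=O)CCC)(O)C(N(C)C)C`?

Yes

The pattern [CX3](=O)[F,Cl,Br,I] describes a carbonyl carbon bonded to a halogen — an acyl halide.
The molecule carries an acyl chloride (-C(=O)Cl), whose atoms satisfy every constraint of the query, so the pattern matches.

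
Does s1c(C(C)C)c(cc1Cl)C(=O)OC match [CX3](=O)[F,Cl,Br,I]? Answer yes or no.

The pattern [CX3](=O)[F,Cl,Br,I] describes a carbonyl carbon bonded to a halogen — an acyl halide.
The closest candidate here is a chloro substituent, but the Cl is not on a carbonyl carbon. No other fragment satisfies the full query, so there is no match.

No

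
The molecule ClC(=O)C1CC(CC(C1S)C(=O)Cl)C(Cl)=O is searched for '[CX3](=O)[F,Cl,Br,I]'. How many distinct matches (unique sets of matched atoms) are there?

[CX3](=O)[F,Cl,Br,I] is the SMARTS for an acyl halide: a carbonyl carbon bonded to a halogen.
The molecule carries 3 separate instances of an acyl chloride (-C(=O)Cl) meeting every constraint; each maps to a distinct set of atoms, giving 3 matches.

3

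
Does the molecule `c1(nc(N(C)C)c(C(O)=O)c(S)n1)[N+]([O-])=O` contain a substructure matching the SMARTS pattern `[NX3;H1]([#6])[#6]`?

No

The pattern [NX3;H1]([#6])[#6] describes a trivalent nitrogen with one H, bonded to two carbons — a secondary amine.
The closest candidate here is a dimethylamino group (-N(CH3)2), but the nitrogen has H0, not H1. No other fragment satisfies the full query, so there is no match.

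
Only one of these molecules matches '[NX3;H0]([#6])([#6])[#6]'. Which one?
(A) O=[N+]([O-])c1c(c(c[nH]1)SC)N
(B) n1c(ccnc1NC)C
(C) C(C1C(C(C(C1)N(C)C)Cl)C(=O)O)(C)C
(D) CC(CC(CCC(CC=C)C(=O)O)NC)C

[NX3;H0]([#6])([#6])[#6] describes a trivalent nitrogen with no H, bonded to three carbons (a tertiary amine).
(A) has a primary amino group (-NH2) but the nitrogen has H2, not H0 with three carbons.
(B) has an N-methylamino group (-NHCH3) but the nitrogen still has one H (H1), not H0.
(C) contains a dimethylamino group (-N(CH3)2), which satisfies every atom and bond constraint.
(D) has an N-methylamino group (-NHCH3) but the nitrogen still has one H (H1), not H0.
So the answer is (C).

C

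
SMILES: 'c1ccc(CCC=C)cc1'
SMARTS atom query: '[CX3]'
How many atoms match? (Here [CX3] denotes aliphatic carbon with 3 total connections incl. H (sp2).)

2

Check the 10 heavy atoms by environment: 2× C (X4) → no; 6× c (aromatic, X3) → no; 2× C (X3) → match.
That gives 2 matching atoms.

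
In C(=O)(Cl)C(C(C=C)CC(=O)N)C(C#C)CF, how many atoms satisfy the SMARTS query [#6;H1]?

The query [#6;H1] means: any carbon bearing exactly one hydrogen.
Check the 16 heavy atoms by environment: 3× C (H2) → no; 5× C (H1) → match; 3× C (H0) → no; 1× F (H0) → no; 2× O (H0) → no; 1× N (H2) → no; 1× Cl (H0) → no.
That gives 5 matching atoms.

5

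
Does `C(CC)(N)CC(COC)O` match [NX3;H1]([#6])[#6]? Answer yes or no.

No

The pattern [NX3;H1]([#6])[#6] describes a trivalent nitrogen with one H, bonded to two carbons — a secondary amine.
The closest candidate here is a primary amino group (-NH2), but the nitrogen has H2 and only one carbon neighbour. No other fragment satisfies the full query, so there is no match.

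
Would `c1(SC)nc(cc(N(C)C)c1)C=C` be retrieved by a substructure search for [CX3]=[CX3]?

Yes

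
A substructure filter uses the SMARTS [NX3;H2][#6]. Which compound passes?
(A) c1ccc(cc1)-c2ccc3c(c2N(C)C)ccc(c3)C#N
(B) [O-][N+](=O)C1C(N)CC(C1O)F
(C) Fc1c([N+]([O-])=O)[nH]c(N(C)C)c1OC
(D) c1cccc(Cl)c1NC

[NX3;H2][#6] describes a trivalent nitrogen with two H attached to carbon (a primary amine).
(A) has a dimethylamino group (-N(CH3)2) but the nitrogen has H0, not H2.
(B) contains a primary amino group (-NH2), which satisfies every atom and bond constraint.
(C) has a nitro group (-[N+](=O)[O-]) but the nitrogen is [N+] with no H, not NX3H2.
(D) has an N-methylamino group (-NHCH3) but the nitrogen bears two carbons and only one H (H1), not H2.
So the answer is (B).

B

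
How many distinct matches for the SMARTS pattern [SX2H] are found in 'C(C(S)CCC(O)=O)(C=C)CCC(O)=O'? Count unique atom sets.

1

[SX2H] is the SMARTS for a thiol: an aliphatic sulfur with two connections, one being H.
Exactly one fragment in the molecule meets all constraints, giving 1 match.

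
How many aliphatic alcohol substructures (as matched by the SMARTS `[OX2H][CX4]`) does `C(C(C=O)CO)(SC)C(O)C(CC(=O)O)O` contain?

[OX2H][CX4] is the SMARTS for an aliphatic alcohol: a hydroxyl oxygen bound to an sp3 (X4) carbon.
The molecule carries 3 separate instances of a hydroxyl group (-OH) meeting every constraint; each maps to a distinct set of atoms, giving 3 matches.

3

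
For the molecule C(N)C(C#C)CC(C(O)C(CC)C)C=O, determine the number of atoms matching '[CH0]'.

The query [CH0] means: aliphatic carbon with no attached hydrogen.
Check the 15 heavy atoms by environment: 2× C (H3) → no; 6× C (H1) → no; 3× C (H2) → no; 1× N (H2) → no; 1× C (H0) → match; 1× O (H0) → no; 1× O (H1) → no.
That gives 1 matching atom.

1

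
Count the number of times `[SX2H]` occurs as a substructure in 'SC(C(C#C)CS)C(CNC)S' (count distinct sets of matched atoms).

[SX2H] is the SMARTS for a thiol: an aliphatic sulfur with two connections, one being H.
The molecule carries 3 separate instances of a thiol (-SH) meeting every constraint; each maps to a distinct set of atoms, giving 3 matches.

3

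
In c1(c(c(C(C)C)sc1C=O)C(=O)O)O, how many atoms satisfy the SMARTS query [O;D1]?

4

The query [O;D1] means: aliphatic oxygen bonded to exactly one heavy atom.
Check the 14 heavy atoms by environment: 1× s (aromatic, D2) → no; 4× c (aromatic, D3) → no; 2× C (D3) → no; 4× O (D1) → match; 2× C (D1) → no; 1× C (D2) → no.
That gives 4 matching atoms.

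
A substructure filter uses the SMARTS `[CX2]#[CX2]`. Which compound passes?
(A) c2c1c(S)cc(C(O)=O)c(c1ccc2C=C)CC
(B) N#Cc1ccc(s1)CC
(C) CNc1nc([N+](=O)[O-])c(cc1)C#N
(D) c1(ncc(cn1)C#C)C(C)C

[CX2]#[CX2] describes a carbon-carbon triple bond (an alkyne).
(A) has a vinyl group (-CH=CH2) but the C=C is a double bond; both carbons are CX3, not CX2.
(B) has a nitrile (-C#N) but the triple bond is C#N, not C#C.
(C) has a nitrile (-C#N) but the triple bond is C#N, not C#C.
(D) contains an ethynyl group (-C#CH), which satisfies every atom and bond constraint.
So the answer is (D).

D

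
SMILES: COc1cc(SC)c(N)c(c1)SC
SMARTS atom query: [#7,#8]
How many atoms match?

The query [#7,#8] means: nitrogen or oxygen (comma = OR).
Check the 13 heavy atoms by environment: 6× c (aromatic) → no; 1× N → match; 2× S → no; 3× C → no; 1× O → match.
Summing the matching environments: 1 + 1 = 2 matching atoms.

2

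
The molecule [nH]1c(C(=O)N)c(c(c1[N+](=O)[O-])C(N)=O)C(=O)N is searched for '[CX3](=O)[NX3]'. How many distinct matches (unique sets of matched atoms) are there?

[CX3](=O)[NX3] is the SMARTS for an amide: a carbonyl carbon bonded to a trivalent nitrogen.
The molecule carries 3 separate instances of a primary amide (-C(=O)NH2) meeting every constraint; each maps to a distinct set of atoms, giving 3 matches.

3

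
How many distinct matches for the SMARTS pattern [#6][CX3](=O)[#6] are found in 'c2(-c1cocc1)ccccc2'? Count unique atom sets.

0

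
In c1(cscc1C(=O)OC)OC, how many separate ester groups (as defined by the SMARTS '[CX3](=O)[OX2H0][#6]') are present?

[CX3](=O)[OX2H0][#6] is the SMARTS for an ester: a carbonyl carbon bonded to an oxygen that is itself bonded to carbon (no H on that O).
Exactly one fragment in the molecule meets all constraints, giving 1 match.

1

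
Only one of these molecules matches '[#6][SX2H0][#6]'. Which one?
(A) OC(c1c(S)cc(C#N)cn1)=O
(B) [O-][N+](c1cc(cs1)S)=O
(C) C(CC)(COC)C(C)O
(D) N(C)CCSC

[#6][SX2H0][#6] describes an aliphatic sulfur bridging two carbons with no H on the sulfur (a thioether).
(A) has a thiol (-SH) but the sulfur has H1, not H0 bridging two carbons.
(B) has a thiol (-SH) but the sulfur has H1, not H0 bridging two carbons.
(C) has a methoxy ether (-OCH3) but the bridging atom is O, not S.
(D) contains a methylthio ether (-SCH3), which satisfies every atom and bond constraint.
So the answer is (D).

D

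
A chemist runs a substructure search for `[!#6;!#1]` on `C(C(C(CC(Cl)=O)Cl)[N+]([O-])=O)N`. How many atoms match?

7

Check the 12 heavy atoms by environment: 5× C → no; 2× O → match; 2× Cl → match; 1× N (charge +1) → match; 1× O (charge -1) → match; 1× N → match.
Summing the matching environments: 2 + 2 + 1 + 1 + 1 = 7 matching atoms.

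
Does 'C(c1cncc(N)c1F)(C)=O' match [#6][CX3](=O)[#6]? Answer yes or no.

Yes

The pattern [#6][CX3](=O)[#6] describes a carbonyl carbon (no H) flanked by two carbons — a ketone.
The molecule carries an acetyl/ketone group (-C(=O)CH3), whose atoms satisfy every constraint of the query, so the pattern matches.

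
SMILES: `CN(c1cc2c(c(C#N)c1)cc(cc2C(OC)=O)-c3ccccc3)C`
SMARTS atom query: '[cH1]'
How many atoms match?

9

Check the 25 heavy atoms by environment: 7× c (aromatic, H0) → no; 9× c (aromatic, H1) → match; 2× C (H0) → no; 2× O (H0) → no; 3× C (H3) → no; 2× N (H0) → no.
That gives 9 matching atoms.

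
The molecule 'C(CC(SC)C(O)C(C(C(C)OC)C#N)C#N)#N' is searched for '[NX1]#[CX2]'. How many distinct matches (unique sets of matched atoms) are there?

3

[NX1]#[CX2] is the SMARTS for a nitrile: a nitrogen triple-bonded to a two-connected carbon.
The molecule carries 3 separate instances of a nitrile (-C#N) meeting every constraint; each maps to a distinct set of atoms, giving 3 matches.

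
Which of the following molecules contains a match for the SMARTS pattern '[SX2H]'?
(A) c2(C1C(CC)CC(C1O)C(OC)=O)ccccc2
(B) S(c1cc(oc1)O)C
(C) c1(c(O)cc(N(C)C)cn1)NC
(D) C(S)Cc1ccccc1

[SX2H] describes an aliphatic sulfur with two connections, one being H (a thiol).
(A) has a hydroxyl group (-OH) but it is an -OH, not an -SH.
(B) has a hydroxyl group (-OH) but it is an -OH, not an -SH.
(C) has a hydroxyl group (-OH) but it is an -OH, not an -SH.
(D) contains a thiol (-SH), which satisfies every atom and bond constraint.
So the answer is (D).

D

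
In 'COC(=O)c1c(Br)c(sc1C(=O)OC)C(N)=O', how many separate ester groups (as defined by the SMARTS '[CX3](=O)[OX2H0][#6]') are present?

[CX3](=O)[OX2H0][#6] is the SMARTS for an ester: a carbonyl carbon bonded to an oxygen that is itself bonded to carbon (no H on that O).
The molecule carries 2 separate instances of a methyl-ester group (-C(=O)OCH3) meeting every constraint; each maps to a distinct set of atoms, giving 2 matches.

2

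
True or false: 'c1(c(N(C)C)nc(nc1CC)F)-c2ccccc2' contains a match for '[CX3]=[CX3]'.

False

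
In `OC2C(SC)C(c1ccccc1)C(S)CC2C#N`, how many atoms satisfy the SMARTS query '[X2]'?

The query [X2] means: any atom with exactly two total connections (bonds + H).
Check the 18 heavy atoms by environment: 7× C (X4) → no; 2× S (X2) → match; 6× c (aromatic, X3) → no; 1× O (X2) → match; 1× C (X2) → match; 1× N (X1) → no.
Summing the matching environments: 2 + 1 + 1 = 4 matching atoms.

4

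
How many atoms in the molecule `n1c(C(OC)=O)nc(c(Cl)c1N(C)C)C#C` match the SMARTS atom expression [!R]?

10

Check the 16 heavy atoms by environment: 2× n (aromatic, in 6-ring) → no; 4× c (aromatic, in 6-ring) → no; 1× Cl (acyclic) → match; 1× N (acyclic) → match; 6× C (acyclic) → match; 2× O (acyclic) → match.
Summing the matching environments: 1 + 1 + 6 + 2 = 10 matching atoms.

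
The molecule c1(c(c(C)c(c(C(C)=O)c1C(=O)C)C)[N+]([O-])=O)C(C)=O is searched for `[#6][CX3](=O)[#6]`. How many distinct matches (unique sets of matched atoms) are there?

[#6][CX3](=O)[#6] is the SMARTS for a ketone: a carbonyl carbon (no H) flanked by two carbons.
The molecule carries 3 separate instances of an acetyl/ketone group (-C(=O)CH3) meeting every constraint; each maps to a distinct set of atoms, giving 3 matches.

3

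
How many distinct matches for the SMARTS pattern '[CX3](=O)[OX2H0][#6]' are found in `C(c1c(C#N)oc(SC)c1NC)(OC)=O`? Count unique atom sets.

1

[CX3](=O)[OX2H0][#6] is the SMARTS for an ester: a carbonyl carbon bonded to an oxygen that is itself bonded to carbon (no H on that O).
Exactly one fragment in the molecule meets all constraints, giving 1 match.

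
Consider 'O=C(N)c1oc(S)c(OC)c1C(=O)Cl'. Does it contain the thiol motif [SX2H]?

Yes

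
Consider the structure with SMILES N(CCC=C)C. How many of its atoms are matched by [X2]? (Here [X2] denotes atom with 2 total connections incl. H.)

The query [X2] means: any atom with exactly two total connections (bonds + H).
Check the 6 heavy atoms by environment: 3× C (X4) → no; 1× N (X3) → no; 2× C (X3) → no.
No environment satisfies the query, so 0 matching atoms.

0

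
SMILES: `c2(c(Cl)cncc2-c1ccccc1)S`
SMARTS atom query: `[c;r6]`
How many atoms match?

11

The query [c;r6] means: aromatic carbon that belongs to a six-membered ring.
Check the 14 heavy atoms by environment: 1× n (aromatic, in 6-ring) → no; 11× c (aromatic, in 6-ring) → match; 1× Cl (acyclic) → no; 1× S (acyclic) → no.
That gives 11 matching atoms.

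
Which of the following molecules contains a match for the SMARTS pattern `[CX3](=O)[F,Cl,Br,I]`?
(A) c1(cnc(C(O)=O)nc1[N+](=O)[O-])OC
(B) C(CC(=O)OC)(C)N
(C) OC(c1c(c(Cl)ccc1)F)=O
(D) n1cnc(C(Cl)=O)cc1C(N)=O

D

[CX3](=O)[F,Cl,Br,I] describes a carbonyl carbon bonded to a halogen (an acyl halide).
(A) has a carboxylic acid group (-C(=O)OH) but the carbonyl is bonded to -OH, not to a halogen.
(B) has a methyl-ester group (-C(=O)OCH3) but the carbonyl is bonded to -O-C, not to a halogen.
(C) has a chloro substituent but the Cl is not on a carbonyl carbon.
(D) contains an acyl chloride (-C(=O)Cl), which satisfies every atom and bond constraint.
So the answer is (D).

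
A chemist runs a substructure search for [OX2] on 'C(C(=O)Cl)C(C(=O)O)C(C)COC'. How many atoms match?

2

The query [OX2] means: aliphatic oxygen with two total connections — ether, hydroxyl, or ester single-bond O.
Check the 13 heavy atoms by environment: 6× C (X4) → no; 2× C (X3) → no; 2× O (X1) → no; 1× Cl (X1) → no; 2× O (X2) → match.
That gives 2 matching atoms.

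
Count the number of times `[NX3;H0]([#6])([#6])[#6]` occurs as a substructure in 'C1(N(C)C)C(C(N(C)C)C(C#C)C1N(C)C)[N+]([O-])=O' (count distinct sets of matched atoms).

[NX3;H0]([#6])([#6])[#6] is the SMARTS for a tertiary amine: a trivalent nitrogen with no H, bonded to three carbons.
The molecule carries 3 separate instances of a dimethylamino group (-N(CH3)2) meeting every constraint; each maps to a distinct set of atoms, giving 3 matches.

3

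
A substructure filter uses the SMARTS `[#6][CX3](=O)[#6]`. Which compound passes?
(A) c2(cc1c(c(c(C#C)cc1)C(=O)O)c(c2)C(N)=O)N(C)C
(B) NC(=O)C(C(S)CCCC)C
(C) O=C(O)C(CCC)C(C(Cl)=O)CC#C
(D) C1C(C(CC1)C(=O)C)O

D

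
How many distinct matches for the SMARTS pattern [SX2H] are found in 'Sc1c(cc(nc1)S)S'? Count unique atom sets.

3

[SX2H] is the SMARTS for a thiol: an aliphatic sulfur with two connections, one being H.
The molecule carries 3 separate instances of a thiol (-SH) meeting every constraint; each maps to a distinct set of atoms, giving 3 matches.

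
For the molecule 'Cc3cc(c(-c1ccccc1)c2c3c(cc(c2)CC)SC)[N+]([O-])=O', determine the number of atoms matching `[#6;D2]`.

9

The query [#6;D2] means: any carbon bonded to exactly two heavy atoms.
Check the 24 heavy atoms by environment: 8× c (aromatic, D3) → no; 8× c (aromatic, D2) → match; 3× C (D1) → no; 1× C (D2) → match; 1× N (charge +1, D3) → no; 1× O (charge -1, D1) → no; 1× O (D1) → no; 1× S (D2) → no.
Summing the matching environments: 8 + 1 = 9 matching atoms.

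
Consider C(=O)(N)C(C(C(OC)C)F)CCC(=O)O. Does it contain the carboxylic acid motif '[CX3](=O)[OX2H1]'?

The pattern [CX3](=O)[OX2H1] describes an sp2 carbon double-bonded to O and single-bonded to an -OH oxygen — a carboxylic acid.
The molecule carries a carboxylic acid group (-C(=O)OH), whose atoms satisfy every constraint of the query, so the pattern matches.

Yes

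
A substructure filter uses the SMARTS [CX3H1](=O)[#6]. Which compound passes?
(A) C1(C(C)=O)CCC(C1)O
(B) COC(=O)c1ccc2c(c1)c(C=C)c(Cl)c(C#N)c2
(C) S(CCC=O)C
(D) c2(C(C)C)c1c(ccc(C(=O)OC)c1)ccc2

[CX3H1](=O)[#6] describes an sp2 carbon with one H, double-bonded to O and single-bonded to carbon (an aldehyde).
(A) has an acetyl/ketone group (-C(=O)CH3) but the carbonyl carbon has H0 (two carbon neighbours), not H1.
(B) has a methyl-ester group (-C(=O)OCH3) but the carbonyl carbon has H0, not H1.
(C) contains an aldehyde (-CHO), which satisfies every atom and bond constraint.
(D) has a methyl-ester group (-C(=O)OCH3) but the carbonyl carbon has H0, not H1.
So the answer is (C).

C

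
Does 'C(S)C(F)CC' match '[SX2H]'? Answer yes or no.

Yes

The pattern [SX2H] describes an aliphatic sulfur with two connections, one being H — a thiol.
The molecule carries a thiol (-SH), whose atoms satisfy every constraint of the query, so the pattern matches.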